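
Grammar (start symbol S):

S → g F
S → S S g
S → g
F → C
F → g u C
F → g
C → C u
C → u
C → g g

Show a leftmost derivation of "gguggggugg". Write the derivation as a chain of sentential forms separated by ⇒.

S ⇒ SSg ⇒ gFSg ⇒ gguCSg ⇒ gguggSg ⇒ gguggSSgg ⇒ ggugggSgg ⇒ gguggggFgg ⇒ gguggggCgg ⇒ gguggggugg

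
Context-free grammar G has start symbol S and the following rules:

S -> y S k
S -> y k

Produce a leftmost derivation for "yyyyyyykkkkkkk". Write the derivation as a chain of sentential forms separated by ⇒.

S⇒ySk⇒yySkk⇒yyySkkk⇒yyyySkkkk⇒yyyyySkkkkk⇒yyyyyySkkkkkk⇒yyyyyyykkkkkkk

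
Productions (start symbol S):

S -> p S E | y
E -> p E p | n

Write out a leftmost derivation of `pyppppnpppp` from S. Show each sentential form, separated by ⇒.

S ⇒ pSE ⇒ pyE ⇒ pypEp ⇒ pyppEpp ⇒ pypppEppp ⇒ pyppppEpppp ⇒ pyppppnpppp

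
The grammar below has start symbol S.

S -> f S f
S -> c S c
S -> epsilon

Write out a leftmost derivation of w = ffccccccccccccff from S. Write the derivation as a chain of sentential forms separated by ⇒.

S ⇒ fSf ⇒ ffSff ⇒ ffcScff ⇒ ffccSccff ⇒ ffcccScccff ⇒ ffccccSccccff ⇒ ffcccccScccccff ⇒ ffccccccSccccccff ⇒ ffccccccccccccff

S ⇒ fSf   [S -> f S f]
fSf ⇒ ffSff   [S -> f S f]
ffSff ⇒ ffcScff   [S -> c S c]
ffcScff ⇒ ffccSccff   [S -> c S c]
ffccSccff ⇒ ffcccScccff   [S -> c S c]
ffcccScccff ⇒ ffccccSccccff   [S -> c S c]
ffccccSccccff ⇒ ffcccccScccccff   [S -> c S c]
ffcccccScccccff ⇒ ffccccccSccccccff   [S -> c S c]
ffccccccSccccccff ⇒ ffccccccccccccff   [S -> epsilon]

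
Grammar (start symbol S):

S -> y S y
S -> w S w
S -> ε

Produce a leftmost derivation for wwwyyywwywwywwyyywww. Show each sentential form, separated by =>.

S => wSw   [S -> w S w]
wSw => wwSww   [S -> w S w]
wwSww => wwwSwww   [S -> w S w]
wwwSwww => wwwySywww   [S -> y S y]
wwwySywww => wwwyySyywww   [S -> y S y]
wwwyySyywww => wwwyyySyyywww   [S -> y S y]
wwwyyySyyywww => wwwyyywSwyyywww   [S -> w S w]
wwwyyywSwyyywww => wwwyyywwSwwyyywww   [S -> w S w]
wwwyyywwSwwyyywww => wwwyyywwySywwyyywww   [S -> y S y]
wwwyyywwySywwyyywww => wwwyyywwywSwywwyyywww   [S -> w S w]
wwwyyywwywSwywwyyywww => wwwyyywwywwywwyyywww   [S -> ε]

S=>wSw=>wwSww=>wwwSwww=>wwwySywww=>wwwyySyywww=>wwwyyySyyywww=>wwwyyywSwyyywww=>wwwyyywwSwwyyywww=>wwwyyywwySywwyyywww=>wwwyyywwywSwywwyyywww=>wwwyyywwywwywwyyywww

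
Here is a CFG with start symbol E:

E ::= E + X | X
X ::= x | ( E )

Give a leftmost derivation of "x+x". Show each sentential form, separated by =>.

E => E+X   [E ::= E + X]
E+X => X+X   [E ::= X]
X+X => x+X   [X ::= x]
x+X => x+x   [X ::= x]

E => E+X => X+X => x+X => x+x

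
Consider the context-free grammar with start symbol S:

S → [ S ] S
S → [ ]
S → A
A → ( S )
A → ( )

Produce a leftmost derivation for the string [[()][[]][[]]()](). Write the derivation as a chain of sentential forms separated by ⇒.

S ⇒ [S]S   [S → [ S ] S]
[S]S ⇒ [[S]S]S   [S → [ S ] S]
[[S]S]S ⇒ [[A]S]S   [S → A]
[[A]S]S ⇒ [[()]S]S   [A → ( )]
[[()]S]S ⇒ [[()][S]S]S   [S → [ S ] S]
[[()][S]S]S ⇒ [[()][[]]S]S   [S → [ ]]
[[()][[]]S]S ⇒ [[()][[]][S]S]S   [S → [ S ] S]
[[()][[]][S]S]S ⇒ [[()][[]][[]]S]S   [S → [ ]]
[[()][[]][[]]S]S ⇒ [[()][[]][[]]A]S   [S → A]
[[()][[]][[]]A]S ⇒ [[()][[]][[]]()]S   [A → ( )]
[[()][[]][[]]()]S ⇒ [[()][[]][[]]()]A   [S → A]
[[()][[]][[]]()]A ⇒ [[()][[]][[]]()]()   [A → ( )]

S⇒[S]S⇒[[S]S]S⇒[[A]S]S⇒[[()]S]S⇒[[()][S]S]S⇒[[()][[]]S]S⇒[[()][[]][S]S]S⇒[[()][[]][[]]S]S⇒[[()][[]][[]]A]S⇒[[()][[]][[]]()]S⇒[[()][[]][[]]()]A⇒[[()][[]][[]]()]()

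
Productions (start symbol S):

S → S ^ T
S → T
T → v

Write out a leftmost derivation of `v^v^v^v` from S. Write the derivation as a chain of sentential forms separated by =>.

S=>S^T=>S^T^T=>S^T^T^T=>T^T^T^T=>v^T^T^T=>v^v^T^T=>v^v^v^T=>v^v^v^v

S => S^T   [S → S ^ T]
S^T => S^T^T   [S → S ^ T]
S^T^T => S^T^T^T   [S → S ^ T]
S^T^T^T => T^T^T^T   [S → T]
T^T^T^T => v^T^T^T   [T → v]
v^T^T^T => v^v^T^T   [T → v]
v^v^T^T => v^v^v^T   [T → v]
v^v^v^T => v^v^v^v   [T → v]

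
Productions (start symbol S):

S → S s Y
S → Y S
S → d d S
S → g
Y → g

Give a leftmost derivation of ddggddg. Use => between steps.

S => ddS   [S → d d S]
ddS => ddYS   [S → Y S]
ddYS => ddgS   [Y → g]
ddgS => ddgYS   [S → Y S]
ddgYS => ddggS   [Y → g]
ddggS => ddggddS   [S → d d S]
ddggddS => ddggddg   [S → g]

S => ddS => ddYS => ddgS => ddgYS => ddggS => ddggddS => ddggddg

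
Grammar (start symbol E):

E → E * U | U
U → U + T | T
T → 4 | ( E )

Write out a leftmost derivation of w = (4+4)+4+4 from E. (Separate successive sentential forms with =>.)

E=>U=>U+T=>U+T+T=>T+T+T=>(E)+T+T=>(U)+T+T=>(U+T)+T+T=>(T+T)+T+T=>(4+T)+T+T=>(4+4)+T+T=>(4+4)+4+T=>(4+4)+4+4

E => U   [E → U]
U => U+T   [U → U + T]
U+T => U+T+T   [U → U + T]
U+T+T => T+T+T   [U → T]
T+T+T => (E)+T+T   [T → ( E )]
(E)+T+T => (U)+T+T   [E → U]
(U)+T+T => (U+T)+T+T   [U → U + T]
(U+T)+T+T => (T+T)+T+T   [U → T]
(T+T)+T+T => (4+T)+T+T   [T → 4]
(4+T)+T+T => (4+4)+T+T   [T → 4]
(4+4)+T+T => (4+4)+4+T   [T → 4]
(4+4)+4+T => (4+4)+4+4   [T → 4]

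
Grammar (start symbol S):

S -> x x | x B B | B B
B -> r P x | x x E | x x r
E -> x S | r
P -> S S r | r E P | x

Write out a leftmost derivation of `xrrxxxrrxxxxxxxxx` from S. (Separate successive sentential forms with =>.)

S => xBB => xrPxB => xrrEPxB => xrrxSPxB => xrrxBBPxB => xrrxxxrBPxB => xrrxxxrrPxPxB => xrrxxxrrxxPxB => xrrxxxrrxxxxB => xrrxxxrrxxxxxxE => xrrxxxrrxxxxxxxS => xrrxxxrrxxxxxxxxx

S => xBB   [S -> x B B]
xBB => xrPxB   [B -> r P x]
xrPxB => xrrEPxB   [P -> r E P]
xrrEPxB => xrrxSPxB   [E -> x S]
xrrxSPxB => xrrxBBPxB   [S -> B B]
xrrxBBPxB => xrrxxxrBPxB   [B -> x x r]
xrrxxxrBPxB => xrrxxxrrPxPxB   [B -> r P x]
xrrxxxrrPxPxB => xrrxxxrrxxPxB   [P -> x]
xrrxxxrrxxPxB => xrrxxxrrxxxxB   [P -> x]
xrrxxxrrxxxxB => xrrxxxrrxxxxxxE   [B -> x x E]
xrrxxxrrxxxxxxE => xrrxxxrrxxxxxxxS   [E -> x S]
xrrxxxrrxxxxxxxS => xrrxxxrrxxxxxxxxx   [S -> x x]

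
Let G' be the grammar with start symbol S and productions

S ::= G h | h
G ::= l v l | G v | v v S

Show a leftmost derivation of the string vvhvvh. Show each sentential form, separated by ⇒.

S ⇒ Gh   [S ::= G h]
Gh ⇒ Gvh   [G ::= G v]
Gvh ⇒ Gvvh   [G ::= G v]
Gvvh ⇒ vvSvvh   [G ::= v v S]
vvSvvh ⇒ vvhvvh   [S ::= h]

S ⇒ Gh ⇒ Gvh ⇒ Gvvh ⇒ vvSvvh ⇒ vvhvvh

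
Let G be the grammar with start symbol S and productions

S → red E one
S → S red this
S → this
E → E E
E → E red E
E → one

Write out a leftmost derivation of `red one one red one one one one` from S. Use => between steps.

S => red E one => red E E one => red E E E one => red E red E E E one => red E E red E E E one => red one E red E E E one => red one one red E E E one => red one one red one E E one => red one one red one one E one => red one one red one one one one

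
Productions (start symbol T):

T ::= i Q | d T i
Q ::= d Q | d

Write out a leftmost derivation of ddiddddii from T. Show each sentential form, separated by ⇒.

T ⇒ dTi   [T ::= d T i]
dTi ⇒ ddTii   [T ::= d T i]
ddTii ⇒ ddiQii   [T ::= i Q]
ddiQii ⇒ ddidQii   [Q ::= d Q]
ddidQii ⇒ ddiddQii   [Q ::= d Q]
ddiddQii ⇒ ddidddQii   [Q ::= d Q]
ddidddQii ⇒ ddiddddii   [Q ::= d]

T ⇒ dTi ⇒ ddTii ⇒ ddiQii ⇒ ddidQii ⇒ ddiddQii ⇒ ddidddQii ⇒ ddiddddii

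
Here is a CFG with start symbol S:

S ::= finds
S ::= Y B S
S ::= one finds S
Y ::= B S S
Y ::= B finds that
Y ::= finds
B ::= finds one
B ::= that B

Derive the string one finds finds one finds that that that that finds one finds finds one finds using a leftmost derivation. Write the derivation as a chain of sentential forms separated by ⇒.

S ⇒ one finds S ⇒ one finds Y B S ⇒ one finds B finds that B S ⇒ one finds finds one finds that B S ⇒ one finds finds one finds that that B S ⇒ one finds finds one finds that that that B S ⇒ one finds finds one finds that that that that B S ⇒ one finds finds one finds that that that that finds one S ⇒ one finds finds one finds that that that that finds one Y B S ⇒ one finds finds one finds that that that that finds one finds B S ⇒ one finds finds one finds that that that that finds one finds finds one S ⇒ one finds finds one finds that that that that finds one finds finds one finds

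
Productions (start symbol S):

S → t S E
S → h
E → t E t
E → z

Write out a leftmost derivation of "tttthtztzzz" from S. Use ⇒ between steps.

S ⇒ tSE   [S → t S E]
tSE ⇒ ttSEE   [S → t S E]
ttSEE ⇒ tttSEEE   [S → t S E]
tttSEEE ⇒ ttttSEEEE   [S → t S E]
ttttSEEEE ⇒ tttthEEEE   [S → h]
tttthEEEE ⇒ tttthtEtEEE   [E → t E t]
tttthtEtEEE ⇒ tttthtztEEE   [E → z]
tttthtztEEE ⇒ tttthtztzEE   [E → z]
tttthtztzEE ⇒ tttthtztzzE   [E → z]
tttthtztzzE ⇒ tttthtztzzz   [E → z]

S ⇒ tSE ⇒ ttSEE ⇒ tttSEEE ⇒ ttttSEEEE ⇒ tttthEEEE ⇒ tttthtEtEEE ⇒ tttthtztEEE ⇒ tttthtztzEE ⇒ tttthtztzzE ⇒ tttthtztzzz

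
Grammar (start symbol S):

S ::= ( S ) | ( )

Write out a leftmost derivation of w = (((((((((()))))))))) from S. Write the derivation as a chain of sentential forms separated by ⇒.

S ⇒ (S) ⇒ ((S)) ⇒ (((S))) ⇒ ((((S)))) ⇒ (((((S))))) ⇒ ((((((S)))))) ⇒ (((((((S))))))) ⇒ ((((((((S)))))))) ⇒ (((((((((S))))))))) ⇒ (((((((((())))))))))

S ⇒ (S)   [S ::= ( S )]
(S) ⇒ ((S))   [S ::= ( S )]
((S)) ⇒ (((S)))   [S ::= ( S )]
(((S))) ⇒ ((((S))))   [S ::= ( S )]
((((S)))) ⇒ (((((S)))))   [S ::= ( S )]
(((((S))))) ⇒ ((((((S))))))   [S ::= ( S )]
((((((S)))))) ⇒ (((((((S)))))))   [S ::= ( S )]
(((((((S))))))) ⇒ ((((((((S))))))))   [S ::= ( S )]
((((((((S)))))))) ⇒ (((((((((S)))))))))   [S ::= ( S )]
(((((((((S))))))))) ⇒ (((((((((())))))))))   [S ::= ( )]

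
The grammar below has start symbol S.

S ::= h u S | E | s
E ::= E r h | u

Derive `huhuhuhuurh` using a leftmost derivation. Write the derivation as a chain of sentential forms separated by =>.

S => huS => huhuS => huhuhuS => huhuhuhuS => huhuhuhuE => huhuhuhuErh => huhuhuhuurh

S => huS   [S ::= h u S]
huS => huhuS   [S ::= h u S]
huhuS => huhuhuS   [S ::= h u S]
huhuhuS => huhuhuhuS   [S ::= h u S]
huhuhuhuS => huhuhuhuE   [S ::= E]
huhuhuhuE => huhuhuhuErh   [E ::= E r h]
huhuhuhuErh => huhuhuhuurh   [E ::= u]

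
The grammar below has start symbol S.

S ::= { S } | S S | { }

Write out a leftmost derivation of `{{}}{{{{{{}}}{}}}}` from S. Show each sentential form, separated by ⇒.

S ⇒ SS   [S ::= S S]
SS ⇒ {S}S   [S ::= { S }]
{S}S ⇒ {{}}S   [S ::= { }]
{{}}S ⇒ {{}}{S}   [S ::= { S }]
{{}}{S} ⇒ {{}}{{S}}   [S ::= { S }]
{{}}{{S}} ⇒ {{}}{{{S}}}   [S ::= { S }]
{{}}{{{S}}} ⇒ {{}}{{{SS}}}   [S ::= S S]
{{}}{{{SS}}} ⇒ {{}}{{{{S}S}}}   [S ::= { S }]
{{}}{{{{S}S}}} ⇒ {{}}{{{{{S}}S}}}   [S ::= { S }]
{{}}{{{{{S}}S}}} ⇒ {{}}{{{{{{}}}S}}}   [S ::= { }]
{{}}{{{{{{}}}S}}} ⇒ {{}}{{{{{{}}}{}}}}   [S ::= { }]

S ⇒ SS ⇒ {S}S ⇒ {{}}S ⇒ {{}}{S} ⇒ {{}}{{S}} ⇒ {{}}{{{S}}} ⇒ {{}}{{{SS}}} ⇒ {{}}{{{{S}S}}} ⇒ {{}}{{{{{S}}S}}} ⇒ {{}}{{{{{{}}}S}}} ⇒ {{}}{{{{{{}}}{}}}}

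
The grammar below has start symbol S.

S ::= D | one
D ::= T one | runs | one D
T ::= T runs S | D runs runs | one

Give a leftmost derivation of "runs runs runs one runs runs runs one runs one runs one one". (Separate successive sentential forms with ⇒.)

S ⇒ D   [S ::= D]
D ⇒ T one   [D ::= T one]
T one ⇒ T runs S one   [T ::= T runs S]
T runs S one ⇒ T runs S runs S one   [T ::= T runs S]
T runs S runs S one ⇒ T runs S runs S runs S one   [T ::= T runs S]
T runs S runs S runs S one ⇒ D runs runs runs S runs S runs S one   [T ::= D runs runs]
D runs runs runs S runs S runs S one ⇒ T one runs runs runs S runs S runs S one   [D ::= T one]
T one runs runs runs S runs S runs S one ⇒ D runs runs one runs runs runs S runs S runs S one   [T ::= D runs runs]
D runs runs one runs runs runs S runs S runs S one ⇒ runs runs runs one runs runs runs S runs S runs S one   [D ::= runs]
runs runs runs one runs runs runs S runs S runs S one ⇒ runs runs runs one runs runs runs one runs S runs S one   [S ::= one]
runs runs runs one runs runs runs one runs S runs S one ⇒ runs runs runs one runs runs runs one runs one runs S one   [S ::= one]
runs runs runs one runs runs runs one runs one runs S one ⇒ runs runs runs one runs runs runs one runs one runs one one   [S ::= one]

S ⇒ D ⇒ T one ⇒ T runs S one ⇒ T runs S runs S one ⇒ T runs S runs S runs S one ⇒ D runs runs runs S runs S runs S one ⇒ T one runs runs runs S runs S runs S one ⇒ D runs runs one runs runs runs S runs S runs S one ⇒ runs runs runs one runs runs runs S runs S runs S one ⇒ runs runs runs one runs runs runs one runs S runs S one ⇒ runs runs runs one runs runs runs one runs one runs S one ⇒ runs runs runs one runs runs runs one runs one runs one one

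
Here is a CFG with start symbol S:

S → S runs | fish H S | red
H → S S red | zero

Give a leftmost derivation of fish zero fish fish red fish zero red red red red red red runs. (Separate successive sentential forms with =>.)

S => fish H S   [S → fish H S]
fish H S => fish zero S   [H → zero]
fish zero S => fish zero S runs   [S → S runs]
fish zero S runs => fish zero fish H S runs   [S → fish H S]
fish zero fish H S runs => fish zero fish S S red S runs   [H → S S red]
fish zero fish S S red S runs => fish zero fish fish H S S red S runs   [S → fish H S]
fish zero fish fish H S S red S runs => fish zero fish fish S S red S S red S runs   [H → S S red]
fish zero fish fish S S red S S red S runs => fish zero fish fish red S red S S red S runs   [S → red]
fish zero fish fish red S red S S red S runs => fish zero fish fish red fish H S red S S red S runs   [S → fish H S]
fish zero fish fish red fish H S red S S red S runs => fish zero fish fish red fish zero S red S S red S runs   [H → zero]
fish zero fish fish red fish zero S red S S red S runs => fish zero fish fish red fish zero red red S S red S runs   [S → red]
fish zero fish fish red fish zero red red S S red S runs => fish zero fish fish red fish zero red red red S red S runs   [S → red]
fish zero fish fish red fish zero red red red S red S runs => fish zero fish fish red fish zero red red red red red S runs   [S → red]
fish zero fish fish red fish zero red red red red red S runs => fish zero fish fish red fish zero red red red red red red runs   [S → red]

S => fish H S => fish zero S => fish zero S runs => fish zero fish H S runs => fish zero fish S S red S runs => fish zero fish fish H S S red S runs => fish zero fish fish S S red S S red S runs => fish zero fish fish red S red S S red S runs => fish zero fish fish red fish H S red S S red S runs => fish zero fish fish red fish zero S red S S red S runs => fish zero fish fish red fish zero red red S S red S runs => fish zero fish fish red fish zero red red red S red S runs => fish zero fish fish red fish zero red red red red red S runs => fish zero fish fish red fish zero red red red red red red runs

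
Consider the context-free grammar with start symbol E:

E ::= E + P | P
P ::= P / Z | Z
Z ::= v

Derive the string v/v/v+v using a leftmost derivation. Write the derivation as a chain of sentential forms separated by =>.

E => E+P => P+P => P/Z+P => P/Z/Z+P => Z/Z/Z+P => v/Z/Z+P => v/v/Z+P => v/v/v+P => v/v/v+Z => v/v/v+v

E => E+P   [E ::= E + P]
E+P => P+P   [E ::= P]
P+P => P/Z+P   [P ::= P / Z]
P/Z+P => P/Z/Z+P   [P ::= P / Z]
P/Z/Z+P => Z/Z/Z+P   [P ::= Z]
Z/Z/Z+P => v/Z/Z+P   [Z ::= v]
v/Z/Z+P => v/v/Z+P   [Z ::= v]
v/v/Z+P => v/v/v+P   [Z ::= v]
v/v/v+P => v/v/v+Z   [P ::= Z]
v/v/v+Z => v/v/v+v   [Z ::= v]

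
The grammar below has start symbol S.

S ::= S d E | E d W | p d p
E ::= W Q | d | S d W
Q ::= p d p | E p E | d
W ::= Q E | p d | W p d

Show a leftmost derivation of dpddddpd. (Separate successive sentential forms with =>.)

S=>EdW=>WQdW=>QEQdW=>EpEEQdW=>dpEEQdW=>dpdEQdW=>dpddQdW=>dpddddW=>dpddddpd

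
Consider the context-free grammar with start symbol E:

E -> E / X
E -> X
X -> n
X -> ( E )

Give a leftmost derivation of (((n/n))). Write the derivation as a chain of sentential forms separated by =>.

E => X   [E -> X]
X => (E)   [X -> ( E )]
(E) => (X)   [E -> X]
(X) => ((E))   [X -> ( E )]
((E)) => ((X))   [E -> X]
((X)) => (((E)))   [X -> ( E )]
(((E))) => (((E/X)))   [E -> E / X]
(((E/X))) => (((X/X)))   [E -> X]
(((X/X))) => (((n/X)))   [X -> n]
(((n/X))) => (((n/n)))   [X -> n]

E => X => (E) => (X) => ((E)) => ((X)) => (((E))) => (((E/X))) => (((X/X))) => (((n/X))) => (((n/n)))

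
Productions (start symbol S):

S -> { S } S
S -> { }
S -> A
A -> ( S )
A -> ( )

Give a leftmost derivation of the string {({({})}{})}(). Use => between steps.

S => {S}S   [S -> { S } S]
{S}S => {A}S   [S -> A]
{A}S => {(S)}S   [A -> ( S )]
{(S)}S => {({S}S)}S   [S -> { S } S]
{({S}S)}S => {({A}S)}S   [S -> A]
{({A}S)}S => {({(S)}S)}S   [A -> ( S )]
{({(S)}S)}S => {({({})}S)}S   [S -> { }]
{({({})}S)}S => {({({})}{})}S   [S -> { }]
{({({})}{})}S => {({({})}{})}A   [S -> A]
{({({})}{})}A => {({({})}{})}()   [A -> ( )]

S => {S}S => {A}S => {(S)}S => {({S}S)}S => {({A}S)}S => {({(S)}S)}S => {({({})}S)}S => {({({})}{})}S => {({({})}{})}A => {({({})}{})}()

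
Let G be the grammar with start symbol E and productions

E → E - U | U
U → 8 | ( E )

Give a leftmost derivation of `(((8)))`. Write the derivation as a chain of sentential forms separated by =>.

E => U => (E) => (U) => ((E)) => ((U)) => (((E))) => (((U))) => (((8)))

E => U   [E → U]
U => (E)   [U → ( E )]
(E) => (U)   [E → U]
(U) => ((E))   [U → ( E )]
((E)) => ((U))   [E → U]
((U)) => (((E)))   [U → ( E )]
(((E))) => (((U)))   [E → U]
(((U))) => (((8)))   [U → 8]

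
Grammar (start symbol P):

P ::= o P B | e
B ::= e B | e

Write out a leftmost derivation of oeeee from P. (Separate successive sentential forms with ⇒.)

P⇒oPB⇒oeB⇒oeeB⇒oeeeB⇒oeeee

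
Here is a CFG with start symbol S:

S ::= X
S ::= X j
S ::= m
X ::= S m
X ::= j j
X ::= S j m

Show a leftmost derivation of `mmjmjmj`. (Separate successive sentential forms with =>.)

S => Xj => Sjmj => Xjmj => Smjmj => Xjmjmj => Smjmjmj => mmjmjmj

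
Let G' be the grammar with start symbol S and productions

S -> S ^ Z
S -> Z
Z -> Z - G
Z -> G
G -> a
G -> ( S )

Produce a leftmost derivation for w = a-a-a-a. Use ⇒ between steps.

S ⇒ Z ⇒ Z-G ⇒ Z-G-G ⇒ Z-G-G-G ⇒ G-G-G-G ⇒ a-G-G-G ⇒ a-a-G-G ⇒ a-a-a-G ⇒ a-a-a-a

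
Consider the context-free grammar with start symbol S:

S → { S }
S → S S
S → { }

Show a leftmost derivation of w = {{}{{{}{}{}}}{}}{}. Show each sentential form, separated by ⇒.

S ⇒ SS ⇒ {S}S ⇒ {SS}S ⇒ {SSS}S ⇒ {{}SS}S ⇒ {{}{S}S}S ⇒ {{}{{S}}S}S ⇒ {{}{{SS}}S}S ⇒ {{}{{SSS}}S}S ⇒ {{}{{{}SS}}S}S ⇒ {{}{{{}{}S}}S}S ⇒ {{}{{{}{}{}}}S}S ⇒ {{}{{{}{}{}}}{}}S ⇒ {{}{{{}{}{}}}{}}{}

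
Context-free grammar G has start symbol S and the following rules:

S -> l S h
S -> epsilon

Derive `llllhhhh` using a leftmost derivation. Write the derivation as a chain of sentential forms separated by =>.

S => lSh => llShh => lllShhh => llllShhhh => llllhhhh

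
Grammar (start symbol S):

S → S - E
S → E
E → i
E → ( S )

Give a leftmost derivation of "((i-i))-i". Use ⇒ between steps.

S⇒S-E⇒E-E⇒(S)-E⇒(E)-E⇒((S))-E⇒((S-E))-E⇒((E-E))-E⇒((i-E))-E⇒((i-i))-E⇒((i-i))-i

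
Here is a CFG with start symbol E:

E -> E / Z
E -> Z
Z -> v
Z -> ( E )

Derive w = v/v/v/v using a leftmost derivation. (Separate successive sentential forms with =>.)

E => E/Z => E/Z/Z => E/Z/Z/Z => Z/Z/Z/Z => v/Z/Z/Z => v/v/Z/Z => v/v/v/Z => v/v/v/v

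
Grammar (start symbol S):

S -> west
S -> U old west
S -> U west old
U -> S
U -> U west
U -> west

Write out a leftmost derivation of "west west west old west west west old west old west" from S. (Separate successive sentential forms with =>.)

S => U old west => U west old west => S west old west => U west old west old west => U west west old west old west => S west west old west old west => U old west west west old west old west => U west old west west west old west old west => U west west old west west west old west old west => west west west old west west west old west old west

S => U old west   [S -> U old west]
U old west => U west old west   [U -> U west]
U west old west => S west old west   [U -> S]
S west old west => U west old west old west   [S -> U west old]
U west old west old west => U west west old west old west   [U -> U west]
U west west old west old west => S west west old west old west   [U -> S]
S west west old west old west => U old west west west old west old west   [S -> U old west]
U old west west west old west old west => U west old west west west old west old west   [U -> U west]
U west old west west west old west old west => U west west old west west west old west old west   [U -> U west]
U west west old west west west old west old west => west west west old west west west old west old west   [U -> west]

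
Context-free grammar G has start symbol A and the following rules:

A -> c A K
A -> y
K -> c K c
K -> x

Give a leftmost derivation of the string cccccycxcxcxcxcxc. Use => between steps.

A => cAK => ccAKK => cccAKKK => ccccAKKKK => cccccAKKKKK => cccccyKKKKK => cccccycKcKKKK => cccccycxcKKKK => cccccycxcxKKK => cccccycxcxcKcKK => cccccycxcxcxcKK => cccccycxcxcxcxK => cccccycxcxcxcxcKc => cccccycxcxcxcxcxc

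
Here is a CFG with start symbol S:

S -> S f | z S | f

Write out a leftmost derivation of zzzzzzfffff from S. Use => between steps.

S => zS   [S -> z S]
zS => zSf   [S -> S f]
zSf => zSff   [S -> S f]
zSff => zzSff   [S -> z S]
zzSff => zzzSff   [S -> z S]
zzzSff => zzzSfff   [S -> S f]
zzzSfff => zzzSffff   [S -> S f]
zzzSffff => zzzzSffff   [S -> z S]
zzzzSffff => zzzzzSffff   [S -> z S]
zzzzzSffff => zzzzzzSffff   [S -> z S]
zzzzzzSffff => zzzzzzfffff   [S -> f]

S => zS => zSf => zSff => zzSff => zzzSff => zzzSfff => zzzSffff => zzzzSffff => zzzzzSffff => zzzzzzSffff => zzzzzzfffff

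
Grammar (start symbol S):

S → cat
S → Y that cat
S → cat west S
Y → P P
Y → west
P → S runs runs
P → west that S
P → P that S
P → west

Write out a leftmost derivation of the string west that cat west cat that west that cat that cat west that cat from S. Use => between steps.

S => Y that cat => P P that cat => P that S P that cat => P that S that S P that cat => P that S that S that S P that cat => west that S that S that S P that cat => west that cat west S that S that S P that cat => west that cat west cat that S that S P that cat => west that cat west cat that Y that cat that S P that cat => west that cat west cat that west that cat that S P that cat => west that cat west cat that west that cat that cat P that cat => west that cat west cat that west that cat that cat west that cat

S => Y that cat   [S → Y that cat]
Y that cat => P P that cat   [Y → P P]
P P that cat => P that S P that cat   [P → P that S]
P that S P that cat => P that S that S P that cat   [P → P that S]
P that S that S P that cat => P that S that S that S P that cat   [P → P that S]
P that S that S that S P that cat => west that S that S that S P that cat   [P → west]
west that S that S that S P that cat => west that cat west S that S that S P that cat   [S → cat west S]
west that cat west S that S that S P that cat => west that cat west cat that S that S P that cat   [S → cat]
west that cat west cat that S that S P that cat => west that cat west cat that Y that cat that S P that cat   [S → Y that cat]
west that cat west cat that Y that cat that S P that cat => west that cat west cat that west that cat that S P that cat   [Y → west]
west that cat west cat that west that cat that S P that cat => west that cat west cat that west that cat that cat P that cat   [S → cat]
west that cat west cat that west that cat that cat P that cat => west that cat west cat that west that cat that cat west that cat   [P → west]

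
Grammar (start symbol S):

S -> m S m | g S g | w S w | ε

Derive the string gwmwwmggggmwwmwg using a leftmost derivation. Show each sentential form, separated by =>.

S=>gSg=>gwSwg=>gwmSmwg=>gwmwSwmwg=>gwmwwSwwmwg=>gwmwwmSmwwmwg=>gwmwwmgSgmwwmwg=>gwmwwmggSggmwwmwg=>gwmwwmggggmwwmwg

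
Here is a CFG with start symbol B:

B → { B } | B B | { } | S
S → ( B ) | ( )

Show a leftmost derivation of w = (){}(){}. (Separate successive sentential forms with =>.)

B => BB   [B → B B]
BB => BBB   [B → B B]
BBB => BBBB   [B → B B]
BBBB => SBBB   [B → S]
SBBB => ()BBB   [S → ( )]
()BBB => (){}BB   [B → { }]
(){}BB => (){}SB   [B → S]
(){}SB => (){}()B   [S → ( )]
(){}()B => (){}(){}   [B → { }]

B => BB => BBB => BBBB => SBBB => ()BBB => (){}BB => (){}SB => (){}()B => (){}(){}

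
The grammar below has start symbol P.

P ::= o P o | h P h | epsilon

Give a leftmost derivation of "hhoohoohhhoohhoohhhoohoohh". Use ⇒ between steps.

P ⇒ hPh   [P ::= h P h]
hPh ⇒ hhPhh   [P ::= h P h]
hhPhh ⇒ hhoPohh   [P ::= o P o]
hhoPohh ⇒ hhooPoohh   [P ::= o P o]
hhooPoohh ⇒ hhoohPhoohh   [P ::= h P h]
hhoohPhoohh ⇒ hhoohoPohoohh   [P ::= o P o]
hhoohoPohoohh ⇒ hhoohooPoohoohh   [P ::= o P o]
hhoohooPoohoohh ⇒ hhoohoohPhoohoohh   [P ::= h P h]
hhoohoohPhoohoohh ⇒ hhoohoohhPhhoohoohh   [P ::= h P h]
hhoohoohhPhhoohoohh ⇒ hhoohoohhhPhhhoohoohh   [P ::= h P h]
hhoohoohhhPhhhoohoohh ⇒ hhoohoohhhoPohhhoohoohh   [P ::= o P o]
hhoohoohhhoPohhhoohoohh ⇒ hhoohoohhhooPoohhhoohoohh   [P ::= o P o]
hhoohoohhhooPoohhhoohoohh ⇒ hhoohoohhhoohPhoohhhoohoohh   [P ::= h P h]
hhoohoohhhoohPhoohhhoohoohh ⇒ hhoohoohhhoohhoohhhoohoohh   [P ::= epsilon]

P ⇒ hPh ⇒ hhPhh ⇒ hhoPohh ⇒ hhooPoohh ⇒ hhoohPhoohh ⇒ hhoohoPohoohh ⇒ hhoohooPoohoohh ⇒ hhoohoohPhoohoohh ⇒ hhoohoohhPhhoohoohh ⇒ hhoohoohhhPhhhoohoohh ⇒ hhoohoohhhoPohhhoohoohh ⇒ hhoohoohhhooPoohhhoohoohh ⇒ hhoohoohhhoohPhoohhhoohoohh ⇒ hhoohoohhhoohhoohhhoohoohh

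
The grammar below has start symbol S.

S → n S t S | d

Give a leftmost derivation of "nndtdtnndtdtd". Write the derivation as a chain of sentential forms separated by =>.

S => nStS   [S → n S t S]
nStS => nnStStS   [S → n S t S]
nnStStS => nndtStS   [S → d]
nndtStS => nndtdtS   [S → d]
nndtdtS => nndtdtnStS   [S → n S t S]
nndtdtnStS => nndtdtnnStStS   [S → n S t S]
nndtdtnnStStS => nndtdtnndtStS   [S → d]
nndtdtnndtStS => nndtdtnndtdtS   [S → d]
nndtdtnndtdtS => nndtdtnndtdtd   [S → d]

S => nStS => nnStStS => nndtStS => nndtdtS => nndtdtnStS => nndtdtnnStStS => nndtdtnndtStS => nndtdtnndtdtS => nndtdtnndtdtd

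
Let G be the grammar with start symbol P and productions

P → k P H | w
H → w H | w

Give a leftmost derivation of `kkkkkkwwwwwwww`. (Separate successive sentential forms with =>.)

P => kPH => kkPHH => kkkPHHH => kkkkPHHHH => kkkkkPHHHHH => kkkkkkPHHHHHH => kkkkkkwHHHHHH => kkkkkkwwHHHHH => kkkkkkwwwHHHHH => kkkkkkwwwwHHHH => kkkkkkwwwwwHHH => kkkkkkwwwwwwHH => kkkkkkwwwwwwwH => kkkkkkwwwwwwww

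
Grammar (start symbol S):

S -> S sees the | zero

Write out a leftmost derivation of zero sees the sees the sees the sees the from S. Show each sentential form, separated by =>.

S => S sees the => S sees the sees the => S sees the sees the sees the => S sees the sees the sees the sees the => zero sees the sees the sees the sees the

S => S sees the   [S -> S sees the]
S sees the => S sees the sees the   [S -> S sees the]
S sees the sees the => S sees the sees the sees the   [S -> S sees the]
S sees the sees the sees the => S sees the sees the sees the sees the   [S -> S sees the]
S sees the sees the sees the sees the => zero sees the sees the sees the sees the   [S -> zero]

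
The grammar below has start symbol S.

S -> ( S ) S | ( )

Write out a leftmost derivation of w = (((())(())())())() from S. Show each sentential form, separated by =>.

S => (S)S   [S -> ( S ) S]
(S)S => ((S)S)S   [S -> ( S ) S]
((S)S)S => (((S)S)S)S   [S -> ( S ) S]
(((S)S)S)S => (((())S)S)S   [S -> ( )]
(((())S)S)S => (((())(S)S)S)S   [S -> ( S ) S]
(((())(S)S)S)S => (((())(())S)S)S   [S -> ( )]
(((())(())S)S)S => (((())(())())S)S   [S -> ( )]
(((())(())())S)S => (((())(())())())S   [S -> ( )]
(((())(())())())S => (((())(())())())()   [S -> ( )]

S => (S)S => ((S)S)S => (((S)S)S)S => (((())S)S)S => (((())(S)S)S)S => (((())(())S)S)S => (((())(())())S)S => (((())(())())())S => (((())(())())())()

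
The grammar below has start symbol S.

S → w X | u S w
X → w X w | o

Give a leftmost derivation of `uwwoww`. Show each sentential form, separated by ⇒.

S ⇒ uSw ⇒ uwXw ⇒ uwwXww ⇒ uwwoww

S ⇒ uSw   [S → u S w]
uSw ⇒ uwXw   [S → w X]
uwXw ⇒ uwwXww   [X → w X w]
uwwXww ⇒ uwwoww   [X → o]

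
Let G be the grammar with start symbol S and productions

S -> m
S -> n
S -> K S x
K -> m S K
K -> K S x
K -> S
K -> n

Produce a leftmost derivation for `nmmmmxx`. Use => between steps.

S=>KSx=>SSx=>nSx=>nKSxx=>nmSKSxx=>nmmKSxx=>nmmSSxx=>nmmmSxx=>nmmmmxx

S => KSx   [S -> K S x]
KSx => SSx   [K -> S]
SSx => nSx   [S -> n]
nSx => nKSxx   [S -> K S x]
nKSxx => nmSKSxx   [K -> m S K]
nmSKSxx => nmmKSxx   [S -> m]
nmmKSxx => nmmSSxx   [K -> S]
nmmSSxx => nmmmSxx   [S -> m]
nmmmSxx => nmmmmxx   [S -> m]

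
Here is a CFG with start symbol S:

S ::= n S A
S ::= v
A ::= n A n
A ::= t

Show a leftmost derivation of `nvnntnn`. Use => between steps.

S => nSA   [S ::= n S A]
nSA => nvA   [S ::= v]
nvA => nvnAn   [A ::= n A n]
nvnAn => nvnnAnn   [A ::= n A n]
nvnnAnn => nvnntnn   [A ::= t]

S => nSA => nvA => nvnAn => nvnnAnn => nvnntnn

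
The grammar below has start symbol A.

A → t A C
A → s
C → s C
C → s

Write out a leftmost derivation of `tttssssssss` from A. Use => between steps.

A => tAC => ttACC => tttACCC => tttsCCC => tttssCCC => tttsssCC => tttssssCC => tttsssssCC => tttssssssCC => tttsssssssC => tttssssssss

A => tAC   [A → t A C]
tAC => ttACC   [A → t A C]
ttACC => tttACCC   [A → t A C]
tttACCC => tttsCCC   [A → s]
tttsCCC => tttssCCC   [C → s C]
tttssCCC => tttsssCC   [C → s]
tttsssCC => tttssssCC   [C → s C]
tttssssCC => tttsssssCC   [C → s C]
tttsssssCC => tttssssssCC   [C → s C]
tttssssssCC => tttsssssssC   [C → s]
tttsssssssC => tttssssssss   [C → s]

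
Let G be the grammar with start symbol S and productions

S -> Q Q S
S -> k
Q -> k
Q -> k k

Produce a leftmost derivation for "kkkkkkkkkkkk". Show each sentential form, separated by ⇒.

S ⇒ QQS   [S -> Q Q S]
QQS ⇒ kkQS   [Q -> k k]
kkQS ⇒ kkkS   [Q -> k]
kkkS ⇒ kkkQQS   [S -> Q Q S]
kkkQQS ⇒ kkkkkQS   [Q -> k k]
kkkkkQS ⇒ kkkkkkS   [Q -> k]
kkkkkkS ⇒ kkkkkkQQS   [S -> Q Q S]
kkkkkkQQS ⇒ kkkkkkkQS   [Q -> k]
kkkkkkkQS ⇒ kkkkkkkkS   [Q -> k]
kkkkkkkkS ⇒ kkkkkkkkQQS   [S -> Q Q S]
kkkkkkkkQQS ⇒ kkkkkkkkkkQS   [Q -> k k]
kkkkkkkkkkQS ⇒ kkkkkkkkkkkS   [Q -> k]
kkkkkkkkkkkS ⇒ kkkkkkkkkkkk   [S -> k]

S ⇒ QQS ⇒ kkQS ⇒ kkkS ⇒ kkkQQS ⇒ kkkkkQS ⇒ kkkkkkS ⇒ kkkkkkQQS ⇒ kkkkkkkQS ⇒ kkkkkkkkS ⇒ kkkkkkkkQQS ⇒ kkkkkkkkkkQS ⇒ kkkkkkkkkkkS ⇒ kkkkkkkkkkkk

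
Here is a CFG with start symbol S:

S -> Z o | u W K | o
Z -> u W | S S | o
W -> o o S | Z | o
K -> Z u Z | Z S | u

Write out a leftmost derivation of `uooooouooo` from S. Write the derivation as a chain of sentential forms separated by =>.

S => Zo   [S -> Z o]
Zo => SSo   [Z -> S S]
SSo => uWKSo   [S -> u W K]
uWKSo => uooSKSo   [W -> o o S]
uooSKSo => uooZoKSo   [S -> Z o]
uooZoKSo => uooooKSo   [Z -> o]
uooooKSo => uooooZuZSo   [K -> Z u Z]
uooooZuZSo => uooooouZSo   [Z -> o]
uooooouZSo => uooooouoSo   [Z -> o]
uooooouoSo => uooooouooo   [S -> o]

S=>Zo=>SSo=>uWKSo=>uooSKSo=>uooZoKSo=>uooooKSo=>uooooZuZSo=>uooooouZSo=>uooooouoSo=>uooooouooo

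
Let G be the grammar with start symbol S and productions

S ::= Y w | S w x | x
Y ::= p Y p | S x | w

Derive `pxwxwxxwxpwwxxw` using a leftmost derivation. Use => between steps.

S => Yw   [S ::= Y w]
Yw => Sxw   [Y ::= S x]
Sxw => Swxxw   [S ::= S w x]
Swxxw => Ywwxxw   [S ::= Y w]
Ywwxxw => pYpwwxxw   [Y ::= p Y p]
pYpwwxxw => pSxpwwxxw   [Y ::= S x]
pSxpwwxxw => pYwxpwwxxw   [S ::= Y w]
pYwxpwwxxw => pSxwxpwwxxw   [Y ::= S x]
pSxwxpwwxxw => pSwxxwxpwwxxw   [S ::= S w x]
pSwxxwxpwwxxw => pSwxwxxwxpwwxxw   [S ::= S w x]
pSwxwxxwxpwwxxw => pxwxwxxwxpwwxxw   [S ::= x]

S=>Yw=>Sxw=>Swxxw=>Ywwxxw=>pYpwwxxw=>pSxpwwxxw=>pYwxpwwxxw=>pSxwxpwwxxw=>pSwxxwxpwwxxw=>pSwxwxxwxpwwxxw=>pxwxwxxwxpwwxxw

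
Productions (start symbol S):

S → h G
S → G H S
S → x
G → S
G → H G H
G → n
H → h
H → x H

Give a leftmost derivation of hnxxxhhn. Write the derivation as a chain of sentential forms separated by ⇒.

S ⇒ GHS   [S → G H S]
GHS ⇒ SHS   [G → S]
SHS ⇒ hGHS   [S → h G]
hGHS ⇒ hnHS   [G → n]
hnHS ⇒ hnxHS   [H → x H]
hnxHS ⇒ hnxxHS   [H → x H]
hnxxHS ⇒ hnxxxHS   [H → x H]
hnxxxHS ⇒ hnxxxhS   [H → h]
hnxxxhS ⇒ hnxxxhhG   [S → h G]
hnxxxhhG ⇒ hnxxxhhn   [G → n]

S ⇒ GHS ⇒ SHS ⇒ hGHS ⇒ hnHS ⇒ hnxHS ⇒ hnxxHS ⇒ hnxxxHS ⇒ hnxxxhS ⇒ hnxxxhhG ⇒ hnxxxhhn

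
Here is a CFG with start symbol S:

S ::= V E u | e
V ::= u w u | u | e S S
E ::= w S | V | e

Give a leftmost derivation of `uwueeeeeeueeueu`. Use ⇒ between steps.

S ⇒ VEu   [S ::= V E u]
VEu ⇒ uwuEu   [V ::= u w u]
uwuEu ⇒ uwuVu   [E ::= V]
uwuVu ⇒ uwueSSu   [V ::= e S S]
uwueSSu ⇒ uwueVEuSu   [S ::= V E u]
uwueVEuSu ⇒ uwueeSSEuSu   [V ::= e S S]
uwueeSSEuSu ⇒ uwueeVEuSEuSu   [S ::= V E u]
uwueeVEuSEuSu ⇒ uwueeeSSEuSEuSu   [V ::= e S S]
uwueeeSSEuSEuSu ⇒ uwueeeeSEuSEuSu   [S ::= e]
uwueeeeSEuSEuSu ⇒ uwueeeeeEuSEuSu   [S ::= e]
uwueeeeeEuSEuSu ⇒ uwueeeeeeuSEuSu   [E ::= e]
uwueeeeeeuSEuSu ⇒ uwueeeeeeueEuSu   [S ::= e]
uwueeeeeeueEuSu ⇒ uwueeeeeeueeuSu   [E ::= e]
uwueeeeeeueeuSu ⇒ uwueeeeeeueeueu   [S ::= e]

S ⇒ VEu ⇒ uwuEu ⇒ uwuVu ⇒ uwueSSu ⇒ uwueVEuSu ⇒ uwueeSSEuSu ⇒ uwueeVEuSEuSu ⇒ uwueeeSSEuSEuSu ⇒ uwueeeeSEuSEuSu ⇒ uwueeeeeEuSEuSu ⇒ uwueeeeeeuSEuSu ⇒ uwueeeeeeueEuSu ⇒ uwueeeeeeueeuSu ⇒ uwueeeeeeueeueu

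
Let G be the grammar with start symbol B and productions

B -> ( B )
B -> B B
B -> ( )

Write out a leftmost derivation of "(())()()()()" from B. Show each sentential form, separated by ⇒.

B ⇒ BB   [B -> B B]
BB ⇒ BBB   [B -> B B]
BBB ⇒ BBBB   [B -> B B]
BBBB ⇒ BBBBB   [B -> B B]
BBBBB ⇒ (B)BBBB   [B -> ( B )]
(B)BBBB ⇒ (())BBBB   [B -> ( )]
(())BBBB ⇒ (())()BBB   [B -> ( )]
(())()BBB ⇒ (())()()BB   [B -> ( )]
(())()()BB ⇒ (())()()()B   [B -> ( )]
(())()()()B ⇒ (())()()()()   [B -> ( )]

B ⇒ BB ⇒ BBB ⇒ BBBB ⇒ BBBBB ⇒ (B)BBBB ⇒ (())BBBB ⇒ (())()BBB ⇒ (())()()BB ⇒ (())()()()B ⇒ (())()()()()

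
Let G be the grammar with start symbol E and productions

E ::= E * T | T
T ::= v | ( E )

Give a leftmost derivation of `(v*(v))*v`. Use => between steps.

E => E*T => T*T => (E)*T => (E*T)*T => (T*T)*T => (v*T)*T => (v*(E))*T => (v*(T))*T => (v*(v))*T => (v*(v))*v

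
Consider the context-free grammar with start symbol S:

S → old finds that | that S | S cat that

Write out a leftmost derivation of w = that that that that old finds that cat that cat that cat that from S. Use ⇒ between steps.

S ⇒ that S ⇒ that S cat that ⇒ that that S cat that ⇒ that that S cat that cat that ⇒ that that that S cat that cat that ⇒ that that that that S cat that cat that ⇒ that that that that S cat that cat that cat that ⇒ that that that that old finds that cat that cat that cat that

S ⇒ that S   [S → that S]
that S ⇒ that S cat that   [S → S cat that]
that S cat that ⇒ that that S cat that   [S → that S]
that that S cat that ⇒ that that S cat that cat that   [S → S cat that]
that that S cat that cat that ⇒ that that that S cat that cat that   [S → that S]
that that that S cat that cat that ⇒ that that that that S cat that cat that   [S → that S]
that that that that S cat that cat that ⇒ that that that that S cat that cat that cat that   [S → S cat that]
that that that that S cat that cat that cat that ⇒ that that that that old finds that cat that cat that cat that   [S → old finds that]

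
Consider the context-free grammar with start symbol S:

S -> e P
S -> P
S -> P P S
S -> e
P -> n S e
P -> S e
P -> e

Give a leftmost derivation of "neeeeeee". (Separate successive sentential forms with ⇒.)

S ⇒ PPS   [S -> P P S]
PPS ⇒ SePS   [P -> S e]
SePS ⇒ PePS   [S -> P]
PePS ⇒ nSeePS   [P -> n S e]
nSeePS ⇒ nPPSeePS   [S -> P P S]
nPPSeePS ⇒ nePSeePS   [P -> e]
nePSeePS ⇒ neeSeePS   [P -> e]
neeSeePS ⇒ neeeeePS   [S -> e]
neeeeePS ⇒ neeeeeeS   [P -> e]
neeeeeeS ⇒ neeeeeee   [S -> e]

S ⇒ PPS ⇒ SePS ⇒ PePS ⇒ nSeePS ⇒ nPPSeePS ⇒ nePSeePS ⇒ neeSeePS ⇒ neeeeePS ⇒ neeeeeeS ⇒ neeeeeee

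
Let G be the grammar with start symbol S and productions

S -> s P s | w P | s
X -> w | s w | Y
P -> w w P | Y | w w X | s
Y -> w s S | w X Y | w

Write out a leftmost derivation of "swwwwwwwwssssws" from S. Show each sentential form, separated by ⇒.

S ⇒ sPs ⇒ swwXs ⇒ swwYs ⇒ swwwXYs ⇒ swwwYYs ⇒ swwwwXYYs ⇒ swwwwwYYs ⇒ swwwwwwXYYs ⇒ swwwwwwYYYs ⇒ swwwwwwwYYs ⇒ swwwwwwwwsSYs ⇒ swwwwwwwwssPsYs ⇒ swwwwwwwwssssYs ⇒ swwwwwwwwssssws

S ⇒ sPs   [S -> s P s]
sPs ⇒ swwXs   [P -> w w X]
swwXs ⇒ swwYs   [X -> Y]
swwYs ⇒ swwwXYs   [Y -> w X Y]
swwwXYs ⇒ swwwYYs   [X -> Y]
swwwYYs ⇒ swwwwXYYs   [Y -> w X Y]
swwwwXYYs ⇒ swwwwwYYs   [X -> w]
swwwwwYYs ⇒ swwwwwwXYYs   [Y -> w X Y]
swwwwwwXYYs ⇒ swwwwwwYYYs   [X -> Y]
swwwwwwYYYs ⇒ swwwwwwwYYs   [Y -> w]
swwwwwwwYYs ⇒ swwwwwwwwsSYs   [Y -> w s S]
swwwwwwwwsSYs ⇒ swwwwwwwwssPsYs   [S -> s P s]
swwwwwwwwssPsYs ⇒ swwwwwwwwssssYs   [P -> s]
swwwwwwwwssssYs ⇒ swwwwwwwwssssws   [Y -> w]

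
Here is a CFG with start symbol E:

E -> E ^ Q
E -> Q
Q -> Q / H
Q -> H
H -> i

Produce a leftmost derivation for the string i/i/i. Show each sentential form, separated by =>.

E=>Q=>Q/H=>Q/H/H=>H/H/H=>i/H/H=>i/i/H=>i/i/i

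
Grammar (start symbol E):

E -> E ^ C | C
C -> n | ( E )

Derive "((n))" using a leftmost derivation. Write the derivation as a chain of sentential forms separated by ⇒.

E ⇒ C ⇒ (E) ⇒ (C) ⇒ ((E)) ⇒ ((C)) ⇒ ((n))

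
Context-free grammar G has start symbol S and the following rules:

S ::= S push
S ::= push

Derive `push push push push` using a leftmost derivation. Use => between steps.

S => S push => S push push => S push push push => push push push push

S => S push   [S ::= S push]
S push => S push push   [S ::= S push]
S push push => S push push push   [S ::= S push]
S push push push => push push push push   [S ::= push]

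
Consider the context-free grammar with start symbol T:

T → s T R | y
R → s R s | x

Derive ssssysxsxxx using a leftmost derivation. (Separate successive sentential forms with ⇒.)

T⇒sTR⇒ssTRR⇒sssTRRR⇒ssssTRRRR⇒ssssyRRRR⇒ssssysRsRRR⇒ssssysxsRRR⇒ssssysxsxRR⇒ssssysxsxxR⇒ssssysxsxxx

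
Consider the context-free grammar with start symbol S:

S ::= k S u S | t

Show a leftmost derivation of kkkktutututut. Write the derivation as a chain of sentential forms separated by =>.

S => kSuS   [S ::= k S u S]
kSuS => kkSuSuS   [S ::= k S u S]
kkSuSuS => kkkSuSuSuS   [S ::= k S u S]
kkkSuSuSuS => kkkkSuSuSuSuS   [S ::= k S u S]
kkkkSuSuSuSuS => kkkktuSuSuSuS   [S ::= t]
kkkktuSuSuSuS => kkkktutuSuSuS   [S ::= t]
kkkktutuSuSuS => kkkktututuSuS   [S ::= t]
kkkktututuSuS => kkkktutututuS   [S ::= t]
kkkktutututuS => kkkktutututut   [S ::= t]

S => kSuS => kkSuSuS => kkkSuSuSuS => kkkkSuSuSuSuS => kkkktuSuSuSuS => kkkktutuSuSuS => kkkktututuSuS => kkkktutututuS => kkkktutututut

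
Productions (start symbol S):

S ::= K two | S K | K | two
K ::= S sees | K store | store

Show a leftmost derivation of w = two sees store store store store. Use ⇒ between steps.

S ⇒ S K ⇒ S K K ⇒ K K K ⇒ K store K K ⇒ K store store K K ⇒ S sees store store K K ⇒ two sees store store K K ⇒ two sees store store store K ⇒ two sees store store store store

S ⇒ S K   [S ::= S K]
S K ⇒ S K K   [S ::= S K]
S K K ⇒ K K K   [S ::= K]
K K K ⇒ K store K K   [K ::= K store]
K store K K ⇒ K store store K K   [K ::= K store]
K store store K K ⇒ S sees store store K K   [K ::= S sees]
S sees store store K K ⇒ two sees store store K K   [S ::= two]
two sees store store K K ⇒ two sees store store store K   [K ::= store]
two sees store store store K ⇒ two sees store store store store   [K ::= store]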